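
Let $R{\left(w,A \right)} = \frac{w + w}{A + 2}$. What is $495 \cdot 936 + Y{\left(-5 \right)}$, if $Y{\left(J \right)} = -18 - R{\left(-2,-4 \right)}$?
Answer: $463300$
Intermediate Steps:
$R{\left(w,A \right)} = \frac{2 w}{2 + A}$
$Y{\left(J \right)} = -20$ ($Y{\left(J \right)} = -18 - 2 \left(-2\right) \frac{1}{2 - 4} = -18 - 2 \left(-2\right) \frac{1}{-2} = -18 - 2 \left(-2\right) \left(- \frac{1}{2}\right) = -18 - 2 = -20$)
$495 \cdot 936 + Y{\left(-5 \right)} = 495 \cdot 936 - 20 = 463320 - 20 = 463300$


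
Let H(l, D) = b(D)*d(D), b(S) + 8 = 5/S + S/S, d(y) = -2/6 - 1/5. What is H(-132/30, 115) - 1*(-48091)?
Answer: 3318535/69 ≈ 48095.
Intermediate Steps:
d(y) = -8/15 (d(y) = -2*1/6 - 1*1/5 = -1/3 - 1/5 = -8/15)
b(S) = -7 + 5/S (b(S) = -8 + (5/S + S/S) = -8 + (5/S + 1) = -8 + (1 + 5/S) = -7 + 5/S)
H(l, D) = 56/15 - 8/(3*D) (H(l, D) = (-7 + 5/D)*(-8/15) = 56/15 - 8/(3*D))
H(-132/30, 115) - 1*(-48091) = (8/15)*(-5 + 7*115)/115 - 1*(-48091) = (8/15)*(1/115)*(-5 + 805) + 48091 = (8/15)*(1/115)*800 + 48091 = 256/69 + 48091 = 3318535/69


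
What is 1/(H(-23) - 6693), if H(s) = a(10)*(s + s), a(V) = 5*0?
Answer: -1/6693 ≈ -0.00014941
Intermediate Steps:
a(V) = 0
H(s) = 0 (H(s) = 0*(s + s) = 0*(2*s) = 0)
1/(H(-23) - 6693) = 1/(0 - 6693) = 1/(-6693) = -1/6693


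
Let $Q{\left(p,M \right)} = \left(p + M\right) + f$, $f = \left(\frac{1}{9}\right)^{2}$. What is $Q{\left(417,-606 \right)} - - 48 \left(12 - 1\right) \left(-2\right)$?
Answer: $- \frac{100844}{81} \approx -1245.0$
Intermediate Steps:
$f = \frac{1}{81}$ ($f = \left(\frac{1}{9}\right)^{2} = \frac{1}{81} \approx 0.012346$)
$Q{\left(p,M \right)} = \frac{1}{81} + M + p$ ($Q{\left(p,M \right)} = \left(p + M\right) + \frac{1}{81} = \left(M + p\right) + \frac{1}{81} = \frac{1}{81} + M + p$)
$Q{\left(417,-606 \right)} - - 48 \left(12 - 1\right) \left(-2\right) = \left(\frac{1}{81} - 606 + 417\right) - - 48 \left(12 - 1\right) \left(-2\right) = - \frac{15308}{81} - - 48 \cdot 11 \left(-2\right) = - \frac{15308}{81} - \left(-48\right) \left(-22\right) = - \frac{15308}{81} - 1056 = - \frac{100844}{81}$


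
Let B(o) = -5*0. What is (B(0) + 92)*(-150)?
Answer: -13800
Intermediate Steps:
B(o) = 0
(B(0) + 92)*(-150) = (0 + 92)*(-150) = 92*(-150) = -13800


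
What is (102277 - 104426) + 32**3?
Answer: 30619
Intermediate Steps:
(102277 - 104426) + 32**3 = -2149 + 32768 = 30619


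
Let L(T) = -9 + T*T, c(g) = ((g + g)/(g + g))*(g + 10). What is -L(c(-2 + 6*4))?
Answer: -1015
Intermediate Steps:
c(g) = 10 + g (c(g) = ((2*g)/((2*g)))*(10 + g) = ((2*g)*(1/(2*g)))*(10 + g) = 1*(10 + g) = 10 + g)
L(T) = -9 + T²
-L(c(-2 + 6*4)) = -(-9 + (10 + (-2 + 6*4))²) = -(-9 + (10 + (-2 + 24))²) = -(-9 + (10 + 22)²) = -(-9 + 32²) = -(-9 + 1024) = -1*1015 = -1015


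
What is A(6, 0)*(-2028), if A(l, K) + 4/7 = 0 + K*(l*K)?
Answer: 8112/7 ≈ 1158.9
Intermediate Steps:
A(l, K) = -4/7 + l*K**2 (A(l, K) = -4/7 + (0 + K*(l*K)) = -4/7 + (0 + K*(K*l)) = -4/7 + (0 + l*K**2) = -4/7 + l*K**2)
A(6, 0)*(-2028) = (-4/7 + 6*0**2)*(-2028) = (-4/7 + 6*0)*(-2028) = (-4/7 + 0)*(-2028) = -4/7*(-2028) = 8112/7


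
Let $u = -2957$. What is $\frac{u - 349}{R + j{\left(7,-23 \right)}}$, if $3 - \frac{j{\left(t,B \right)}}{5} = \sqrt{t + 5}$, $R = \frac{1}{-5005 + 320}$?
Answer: $\frac{272111644785}{411583106} + \frac{181410344625 \sqrt{3}}{411583106} \approx 1424.6$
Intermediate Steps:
$R = - \frac{1}{4685}$ ($R = \frac{1}{-4685} = - \frac{1}{4685} \approx -0.00021345$)
$j{\left(t,B \right)} = 15 - 5 \sqrt{5 + t}$ ($j{\left(t,B \right)} = 15 - 5 \sqrt{t + 5} = 15 - 5 \sqrt{5 + t}$)
$\frac{u - 349}{R + j{\left(7,-23 \right)}} = \frac{-2957 - 349}{- \frac{1}{4685} + \left(15 - 5 \sqrt{5 + 7}\right)} = - \frac{3306}{- \frac{1}{4685} + \left(15 - 5 \sqrt{12}\right)} = - \frac{3306}{- \frac{1}{4685} + \left(15 - 5 \cdot 2 \sqrt{3}\right)} = - \frac{3306}{- \frac{1}{4685} + \left(15 - 10 \sqrt{3}\right)} = - \frac{3306}{\frac{70274}{4685} - 10 \sqrt{3}}$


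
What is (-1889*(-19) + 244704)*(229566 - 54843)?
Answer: 49026400185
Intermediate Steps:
(-1889*(-19) + 244704)*(229566 - 54843) = (35891 + 244704)*174723 = 280595*174723 = 49026400185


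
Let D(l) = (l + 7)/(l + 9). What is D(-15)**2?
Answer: 16/9 ≈ 1.7778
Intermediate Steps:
D(l) = (7 + l)/(9 + l)
D(-15)**2 = ((7 - 15)/(9 - 15))**2 = (-8/(-6))**2 = (-1/6*(-8))**2 = (4/3)**2 = 16/9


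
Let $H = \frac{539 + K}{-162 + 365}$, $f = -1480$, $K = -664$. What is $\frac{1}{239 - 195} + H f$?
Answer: $\frac{8140203}{8932} \approx 911.35$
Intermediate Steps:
$H = - \frac{125}{203}$ ($H = \frac{539 - 664}{-162 + 365} = - \frac{125}{203} \approx -0.61576$)
$\frac{1}{239 - 195} + H f = \frac{1}{239 - 195} - - \frac{185000}{203} = \frac{1}{44} + \frac{185000}{203} = \frac{8140203}{8932}$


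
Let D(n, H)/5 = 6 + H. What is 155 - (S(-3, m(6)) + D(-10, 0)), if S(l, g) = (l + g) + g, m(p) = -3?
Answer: 134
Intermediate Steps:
D(n, H) = 30 + 5*H (D(n, H) = 5*(6 + H) = 30 + 5*H)
S(l, g) = l + 2*g (S(l, g) = (g + l) + g = l + 2*g)
155 - (S(-3, m(6)) + D(-10, 0)) = 155 - ((-3 + 2*(-3)) + (30 + 5*0)) = 155 - ((-3 - 6) + (30 + 0)) = 155 - (-9 + 30) = 155 - 1*21 = 155 - 21 = 134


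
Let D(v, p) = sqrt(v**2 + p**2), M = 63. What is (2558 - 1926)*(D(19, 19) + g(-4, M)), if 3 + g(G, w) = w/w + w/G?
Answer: -11218 + 12008*sqrt(2) ≈ 5763.9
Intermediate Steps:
g(G, w) = -2 + w/G (g(G, w) = -3 + (w/w + w/G) = -3 + (1 + w/G) = -2 + w/G)
D(v, p) = sqrt(p**2 + v**2)
(2558 - 1926)*(D(19, 19) + g(-4, M)) = (2558 - 1926)*(sqrt(19**2 + 19**2) + (-2 + 63/(-4))) = 632*(sqrt(361 + 361) + (-2 + 63*(-1/4))) = 632*(sqrt(722) + (-2 - 63/4)) = 632*(19*sqrt(2) - 71/4) = 632*(-71/4 + 19*sqrt(2)) = -11218 + 12008*sqrt(2)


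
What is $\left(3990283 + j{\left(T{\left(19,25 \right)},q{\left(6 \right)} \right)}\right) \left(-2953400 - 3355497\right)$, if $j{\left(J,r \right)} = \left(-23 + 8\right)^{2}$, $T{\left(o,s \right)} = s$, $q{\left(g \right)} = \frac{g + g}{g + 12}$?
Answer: $-25175703949676$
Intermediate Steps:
$q{\left(g \right)} = \frac{2 g}{12 + g}$
$j{\left(J,r \right)} = 225$ ($j{\left(J,r \right)} = \left(-15\right)^{2} = 225$)
$\left(3990283 + j{\left(T{\left(19,25 \right)},q{\left(6 \right)} \right)}\right) \left(-2953400 - 3355497\right) = \left(3990283 + 225\right) \left(-2953400 - 3355497\right) = 3990508 \left(-6308897\right) = -25175703949676$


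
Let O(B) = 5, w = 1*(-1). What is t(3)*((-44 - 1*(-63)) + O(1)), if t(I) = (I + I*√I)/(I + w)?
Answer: 36 + 36*√3 ≈ 98.354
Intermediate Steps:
w = -1
t(I) = (I + I^(3/2))/(-1 + I) (t(I) = (I + I*√I)/(I - 1) = (I + I^(3/2))/(-1 + I))
t(3)*((-44 - 1*(-63)) + O(1)) = ((3 + 3^(3/2))/(-1 + 3))*((-44 - 1*(-63)) + 5) = ((3 + 3*√3)/2)*((-44 + 63) + 5) = ((3 + 3*√3)/2)*(19 + 5) = (3/2 + 3*√3/2)*24 = 36 + 36*√3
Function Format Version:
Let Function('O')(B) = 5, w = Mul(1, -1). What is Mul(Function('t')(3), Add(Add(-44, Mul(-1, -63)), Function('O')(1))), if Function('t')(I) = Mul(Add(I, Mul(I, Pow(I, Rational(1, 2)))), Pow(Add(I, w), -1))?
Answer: Add(36, Mul(36, Pow(3, Rational(1, 2)))) ≈ 98.354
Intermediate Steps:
w = -1
Function('t')(I) = Mul(Pow(Add(-1, I), -1), Add(I, Pow(I, Rational(3, 2)))) (Function('t')(I) = Mul(Add(I, Mul(I, Pow(I, Rational(1, 2)))), Pow(Add(I, -1), -1)) = Mul(Add(I, Pow(I, Rational(3, 2))), Pow(Add(-1, I), -1)) = Mul(Pow(Add(-1, I), -1), Add(I, Pow(I, Rational(3, 2)))))
Mul(Function('t')(3), Add(Add(-44, Mul(-1, -63)), Function('O')(1))) = Mul(Mul(Pow(Add(-1, 3), -1), Add(3, Pow(3, Rational(3, 2)))), Add(Add(-44, Mul(-1, -63)), 5)) = Mul(Mul(Pow(2, -1), Add(3, Mul(3, Pow(3, Rational(1, 2))))), Add(Add(-44, 63), 5)) = Mul(Mul(Rational(1, 2), Add(3, Mul(3, Pow(3, Rational(1, 2))))), Add(19, 5)) = Mul(Add(Rational(3, 2), Mul(Rational(3, 2), Pow(3, Rational(1, 2)))), 24) = Add(36, Mul(36, Pow(3, Rational(1, 2))))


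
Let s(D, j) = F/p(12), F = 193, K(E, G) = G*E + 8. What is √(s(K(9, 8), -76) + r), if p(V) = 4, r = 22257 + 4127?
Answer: √105729/2 ≈ 162.58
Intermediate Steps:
K(E, G) = 8 + E*G (K(E, G) = E*G + 8 = 8 + E*G)
r = 26384
s(D, j) = 193/4
√(s(K(9, 8), -76) + r) = √(193/4 + 26384) = √(105729/4) = √105729/2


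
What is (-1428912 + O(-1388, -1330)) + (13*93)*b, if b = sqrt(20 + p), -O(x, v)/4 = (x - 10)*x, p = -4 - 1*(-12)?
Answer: -9190608 + 2418*sqrt(7) ≈ -9.1842e+6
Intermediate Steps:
p = 8 (p = -4 + 12 = 8)
O(x, v) = -4*x*(-10 + x) (O(x, v) = -4*(x - 10)*x = -4*(-10 + x)*x = -4*x*(-10 + x))
b = 2*sqrt(7) (b = sqrt(20 + 8) = sqrt(28) = 2*sqrt(7) ≈ 5.2915)
(-1428912 + O(-1388, -1330)) + (13*93)*b = (-1428912 + 4*(-1388)*(10 - 1*(-1388))) + (13*93)*(2*sqrt(7)) = (-1428912 + 4*(-1388)*(10 + 1388)) + 1209*(2*sqrt(7)) = (-1428912 + 4*(-1388)*1398) + 2418*sqrt(7) = (-1428912 - 7761696) + 2418*sqrt(7) = -9190608 + 2418*sqrt(7)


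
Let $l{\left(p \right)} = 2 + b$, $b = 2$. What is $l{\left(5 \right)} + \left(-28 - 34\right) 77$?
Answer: $-4770$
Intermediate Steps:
$l{\left(p \right)} = 4$ ($l{\left(p \right)} = 2 + 2 = 4$)
$l{\left(5 \right)} + \left(-28 - 34\right) 77 = 4 + \left(-28 - 34\right) 77 = 4 - 4774 = -4770$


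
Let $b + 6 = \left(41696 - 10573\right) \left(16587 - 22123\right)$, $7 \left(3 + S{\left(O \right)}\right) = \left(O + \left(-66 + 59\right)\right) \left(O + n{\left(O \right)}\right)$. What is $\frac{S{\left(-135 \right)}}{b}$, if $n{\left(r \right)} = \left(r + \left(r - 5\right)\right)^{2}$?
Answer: $\frac{10719601}{1206078538} \approx 0.008888$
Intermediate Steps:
$n{\left(r \right)} = \left(-5 + 2 r\right)^{2}$ ($n{\left(r \right)} = \left(r + \left(-5 + r\right)\right)^{2} = \left(-5 + 2 r\right)^{2}$)
$S{\left(O \right)} = -3 + \frac{\left(-7 + O\right) \left(O + \left(-5 + 2 O\right)^{2}\right)}{7}$ ($S{\left(O \right)} = -3 + \frac{\left(O + \left(-66 + 59\right)\right) \left(O + \left(-5 + 2 O\right)^{2}\right)}{7} = -3 + \frac{\left(O - 7\right) \left(O + \left(-5 + 2 O\right)^{2}\right)}{7} = -3 + \frac{\left(-7 + O\right) \left(O + \left(-5 + 2 O\right)^{2}\right)}{7}$)
$b = -172296934$ ($b = -6 + \left(41696 - 10573\right) \left(16587 - 22123\right) = -6 + 31123 \left(-5536\right) = -6 - 172296928 = -172296934$)
$\frac{S{\left(-135 \right)}}{b} = \frac{-28 - \frac{47 \left(-135\right)^{2}}{7} + \frac{4 \left(-135\right)^{3}}{7} + \frac{158}{7} \left(-135\right)}{-172296934} = \left(-28 - \frac{856575}{7} + \frac{4}{7} \left(-2460375\right) - \frac{21330}{7}\right) \left(- \frac{1}{172296934}\right) = \left(-28 - \frac{856575}{7} - \frac{9841500}{7} - \frac{21330}{7}\right) \left(- \frac{1}{172296934}\right) = \left(- \frac{10719601}{7}\right) \left(- \frac{1}{172296934}\right) = \frac{10719601}{1206078538}$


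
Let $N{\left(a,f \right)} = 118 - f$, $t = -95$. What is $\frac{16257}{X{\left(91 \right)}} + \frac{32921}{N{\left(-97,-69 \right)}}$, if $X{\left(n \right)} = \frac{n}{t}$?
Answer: $- \frac{285809794}{17017} \approx -16796.0$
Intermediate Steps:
$X{\left(n \right)} = - \frac{n}{95}$ ($X{\left(n \right)} = \frac{n}{-95} = n \left(- \frac{1}{95}\right) = - \frac{n}{95}$)
$\frac{16257}{X{\left(91 \right)}} + \frac{32921}{N{\left(-97,-69 \right)}} = \frac{16257}{\left(- \frac{1}{95}\right) 91} + \frac{32921}{118 - -69} = \frac{16257}{- \frac{91}{95}} + \frac{32921}{118 + 69} = 16257 \left(- \frac{95}{91}\right) + \frac{32921}{187} = - \frac{1544415}{91} + 32921 \cdot \frac{1}{187} = - \frac{1544415}{91} + \frac{32921}{187} = - \frac{285809794}{17017}$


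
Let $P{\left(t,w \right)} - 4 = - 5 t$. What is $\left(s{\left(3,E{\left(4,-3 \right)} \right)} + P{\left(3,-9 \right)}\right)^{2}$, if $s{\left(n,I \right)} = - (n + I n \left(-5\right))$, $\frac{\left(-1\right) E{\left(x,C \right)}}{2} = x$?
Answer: $17956$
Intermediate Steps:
$P{\left(t,w \right)} = 4 - 5 t$
$E{\left(x,C \right)} = - 2 x$
$s{\left(n,I \right)} = - n + 5 I n$ ($s{\left(n,I \right)} = - (n - 5 I n) = - n + 5 I n$)
$\left(s{\left(3,E{\left(4,-3 \right)} \right)} + P{\left(3,-9 \right)}\right)^{2} = \left(3 \left(-1 + 5 \left(\left(-2\right) 4\right)\right) + \left(4 - 15\right)\right)^{2} = \left(3 \left(-1 + 5 \left(-8\right)\right) + \left(4 - 15\right)\right)^{2} = \left(3 \left(-1 - 40\right) - 11\right)^{2} = \left(3 \left(-41\right) - 11\right)^{2} = \left(-123 - 11\right)^{2} = \left(-134\right)^{2} = 17956$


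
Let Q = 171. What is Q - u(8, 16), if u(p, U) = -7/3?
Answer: 520/3 ≈ 173.33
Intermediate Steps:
u(p, U) = -7/3 (u(p, U) = -7*1/3 = -7/3)
Q - u(8, 16) = 171 - 1*(-7/3) = 171 + 7/3 = 520/3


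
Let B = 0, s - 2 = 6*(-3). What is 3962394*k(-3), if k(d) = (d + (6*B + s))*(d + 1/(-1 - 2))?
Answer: 250951620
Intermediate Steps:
s = -16 (s = 2 + 6*(-3) = 2 - 18 = -16)
k(d) = (-16 + d)*(-1/3 + d) (k(d) = (d + (6*0 - 16))*(d + 1/(-1 - 2)) = (d + (0 - 16))*(d + 1/(-3)) = (d - 16)*(d - 1/3) = (-16 + d)*(-1/3 + d))
3962394*k(-3) = 3962394*(16/3 + (-3)**2 - 49/3*(-3)) = 3962394*(16/3 + 9 + 49) = 3962394*(190/3) = 250951620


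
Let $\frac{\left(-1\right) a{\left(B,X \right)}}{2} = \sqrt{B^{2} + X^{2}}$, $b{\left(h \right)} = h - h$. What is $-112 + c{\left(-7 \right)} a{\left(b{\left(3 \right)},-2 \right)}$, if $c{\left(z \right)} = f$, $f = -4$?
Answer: $-96$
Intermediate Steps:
$b{\left(h \right)} = 0$
$c{\left(z \right)} = -4$
$a{\left(B,X \right)} = - 2 \sqrt{B^{2} + X^{2}}$
$-112 + c{\left(-7 \right)} a{\left(b{\left(3 \right)},-2 \right)} = -112 - 4 \left(- 2 \sqrt{0^{2} + \left(-2\right)^{2}}\right) = -112 - 4 \left(- 2 \sqrt{0 + 4}\right) = -112 - 4 \left(- 2 \sqrt{4}\right) = -112 - 4 \left(\left(-2\right) 2\right) = -112 - -16 = -112 + 16 = -96$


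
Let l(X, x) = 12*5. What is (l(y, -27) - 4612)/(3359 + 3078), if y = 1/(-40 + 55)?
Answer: -4552/6437 ≈ -0.70716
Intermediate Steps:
y = 1/15 ≈ 0.066667
l(X, x) = 60
(l(y, -27) - 4612)/(3359 + 3078) = (60 - 4612)/(3359 + 3078) = -4552/6437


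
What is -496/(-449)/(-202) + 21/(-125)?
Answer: -983329/5668625 ≈ -0.17347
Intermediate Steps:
-496/(-449)/(-202) + 21/(-125) = -496*(-1/449)*(-1/202) + 21*(-1/125) = (496/449)*(-1/202) - 21/125 = -248/45349 - 21/125 = -983329/5668625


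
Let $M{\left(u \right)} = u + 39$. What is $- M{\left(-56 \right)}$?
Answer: $17$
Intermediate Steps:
$M{\left(u \right)} = 39 + u$
$- M{\left(-56 \right)} = - (39 - 56) = \left(-1\right) \left(-17\right) = 17$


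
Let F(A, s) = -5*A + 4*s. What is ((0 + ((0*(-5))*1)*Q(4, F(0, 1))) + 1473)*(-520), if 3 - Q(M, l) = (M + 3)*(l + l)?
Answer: -765960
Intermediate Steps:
Q(M, l) = 3 - 2*l*(3 + M) (Q(M, l) = 3 - (M + 3)*(l + l) = 3 - (3 + M)*2*l = 3 - 2*l*(3 + M))
((0 + ((0*(-5))*1)*Q(4, F(0, 1))) + 1473)*(-520) = ((0 + ((0*(-5))*1)*(3 - 6*(-5*0 + 4*1) - 2*4*(-5*0 + 4*1))) + 1473)*(-520) = ((0 + (0*1)*(3 - 6*(0 + 4) - 2*4*(0 + 4))) + 1473)*(-520) = ((0 + 0*(3 - 6*4 - 2*4*4)) + 1473)*(-520) = ((0 + 0*(3 - 24 - 32)) + 1473)*(-520) = ((0 + 0*(-53)) + 1473)*(-520) = ((0 + 0) + 1473)*(-520) = (0 + 1473)*(-520) = 1473*(-520) = -765960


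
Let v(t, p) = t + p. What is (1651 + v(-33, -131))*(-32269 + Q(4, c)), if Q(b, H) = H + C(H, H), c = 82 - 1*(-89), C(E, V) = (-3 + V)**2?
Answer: -5760638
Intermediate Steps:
v(t, p) = p + t
c = 171 (c = 82 + 89 = 171)
Q(b, H) = H + (-3 + H)**2
(1651 + v(-33, -131))*(-32269 + Q(4, c)) = (1651 + (-131 - 33))*(-32269 + (171 + (-3 + 171)**2)) = (1651 - 164)*(-32269 + (171 + 168**2)) = 1487*(-32269 + (171 + 28224)) = 1487*(-32269 + 28395) = 1487*(-3874) = -5760638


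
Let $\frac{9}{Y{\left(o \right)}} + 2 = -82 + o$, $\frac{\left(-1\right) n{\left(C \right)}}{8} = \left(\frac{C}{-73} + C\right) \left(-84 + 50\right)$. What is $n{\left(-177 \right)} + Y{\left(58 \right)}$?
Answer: $- \frac{90126225}{1898} \approx -47485.0$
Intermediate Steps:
$n{\left(C \right)} = \frac{19584 C}{73}$ ($n{\left(C \right)} = - 8 \left(\frac{C}{-73} + C\right) \left(-84 + 50\right) = - 8 \left(C \left(- \frac{1}{73}\right) + C\right) \left(-34\right) = - 8 \left(- \frac{C}{73} + C\right) \left(-34\right) = - 8 \frac{72 C}{73} \left(-34\right) = - 8 \left(- \frac{2448 C}{73}\right) = \frac{19584 C}{73}$)
$Y{\left(o \right)} = \frac{9}{-84 + o}$ ($Y{\left(o \right)} = \frac{9}{-2 + \left(-82 + o\right)} = \frac{9}{-84 + o}$)
$n{\left(-177 \right)} + Y{\left(58 \right)} = \frac{19584}{73} \left(-177\right) + \frac{9}{-84 + 58} = - \frac{3466368}{73} + \frac{9}{-26} = - \frac{3466368}{73} + 9 \left(- \frac{1}{26}\right) = - \frac{3466368}{73} - \frac{9}{26} = - \frac{90126225}{1898}$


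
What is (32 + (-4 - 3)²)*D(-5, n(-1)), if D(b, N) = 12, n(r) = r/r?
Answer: 972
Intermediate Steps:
n(r) = 1
(32 + (-4 - 3)²)*D(-5, n(-1)) = (32 + (-4 - 3)²)*12 = (32 + (-7)²)*12 = (32 + 49)*12 = 81*12 = 972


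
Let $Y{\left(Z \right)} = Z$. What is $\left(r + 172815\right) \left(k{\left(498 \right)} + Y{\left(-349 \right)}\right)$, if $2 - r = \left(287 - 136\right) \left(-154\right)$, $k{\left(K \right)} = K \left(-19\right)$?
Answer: $-1923652581$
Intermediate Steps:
$k{\left(K \right)} = - 19 K$
$r = 23256$ ($r = 2 - \left(287 - 136\right) \left(-154\right) = 2 - 151 \left(-154\right) = 2 - -23254 = 2 + 23254 = 23256$)
$\left(r + 172815\right) \left(k{\left(498 \right)} + Y{\left(-349 \right)}\right) = \left(23256 + 172815\right) \left(\left(-19\right) 498 - 349\right) = 196071 \left(-9462 - 349\right) = 196071 \left(-9811\right) = -1923652581$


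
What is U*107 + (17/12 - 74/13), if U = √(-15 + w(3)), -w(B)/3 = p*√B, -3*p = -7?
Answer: -667/156 + 107*I*√(15 + 7*√3) ≈ -4.2756 + 557.27*I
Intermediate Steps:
p = 7/3 (p = -⅓*(-7) = 7/3 ≈ 2.3333)
w(B) = -7*√B
U = √(-15 - 7*√3) ≈ 5.2081*I
U*107 + (17/12 - 74/13) = √(-15 - 7*√3)*107 + (17/12 - 74/13) = 107*√(-15 - 7*√3) + (17*(1/12) - 74*1/13) = 107*√(-15 - 7*√3) + (17/12 - 74/13) = 107*√(-15 - 7*√3) - 667/156 = -667/156 + 107*√(-15 - 7*√3)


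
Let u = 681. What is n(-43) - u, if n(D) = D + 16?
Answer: -708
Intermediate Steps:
n(D) = 16 + D
n(-43) - u = (16 - 43) - 1*681 = -27 - 681 = -708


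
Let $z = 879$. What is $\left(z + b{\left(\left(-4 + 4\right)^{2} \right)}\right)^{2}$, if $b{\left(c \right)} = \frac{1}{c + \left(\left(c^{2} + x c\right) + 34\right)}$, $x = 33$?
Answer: $\frac{893232769}{1156} \approx 7.7269 \cdot 10^{5}$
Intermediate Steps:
$b{\left(c \right)} = \frac{1}{34 + c^{2} + 34 c}$ ($b{\left(c \right)} = \frac{1}{c + \left(\left(c^{2} + 33 c\right) + 34\right)} = \frac{1}{c + \left(34 + c^{2} + 33 c\right)} = \frac{1}{34 + c^{2} + 34 c}$)
$\left(z + b{\left(\left(-4 + 4\right)^{2} \right)}\right)^{2} = \left(879 + \frac{1}{34 + \left(\left(-4 + 4\right)^{2}\right)^{2} + 34 \left(-4 + 4\right)^{2}}\right)^{2} = \left(879 + \frac{1}{34 + \left(0^{2}\right)^{2} + 34 \cdot 0^{2}}\right)^{2} = \left(879 + \frac{1}{34 + 0^{2} + 34 \cdot 0}\right)^{2} = \left(879 + \frac{1}{34 + 0 + 0}\right)^{2} = \left(879 + \frac{1}{34}\right)^{2} = \left(\frac{29887}{34}\right)^{2} = \frac{893232769}{1156}$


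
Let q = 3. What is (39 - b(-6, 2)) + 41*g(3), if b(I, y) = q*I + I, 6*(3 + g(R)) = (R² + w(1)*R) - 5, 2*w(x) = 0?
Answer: -98/3 ≈ -32.667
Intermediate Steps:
w(x) = 0 (w(x) = (½)*0 = 0)
g(R) = -23/6 + R²/6 (g(R) = -3 + ((R² + 0*R) - 5)/6 = -3 + ((R² + 0) - 5)/6 = -3 + (R² - 5)/6 = -3 + (-5 + R²)/6 = -3 + (-⅚ + R²/6) = -23/6 + R²/6)
b(I, y) = 4*I (b(I, y) = 3*I + I = 4*I)
(39 - b(-6, 2)) + 41*g(3) = (39 - 4*(-6)) + 41*(-23/6 + (⅙)*3²) = (39 - 1*(-24)) + 41*(-23/6 + (⅙)*9) = (39 + 24) + 41*(-23/6 + 3/2) = 63 + 41*(-7/3) = 63 - 287/3 = -98/3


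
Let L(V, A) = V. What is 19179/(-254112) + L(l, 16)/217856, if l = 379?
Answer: -42520331/576664832 ≈ -0.073735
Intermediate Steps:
19179/(-254112) + L(l, 16)/217856 = 19179/(-254112) + 379/217856 = 19179*(-1/254112) + 379*(1/217856) = -6393/84704 + 379/217856 = -42520331/576664832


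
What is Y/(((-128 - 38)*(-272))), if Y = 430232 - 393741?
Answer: 36491/45152 ≈ 0.80818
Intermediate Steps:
Y = 36491
Y/(((-128 - 38)*(-272))) = 36491/(((-128 - 38)*(-272))) = 36491/((-166*(-272))) = 36491/45152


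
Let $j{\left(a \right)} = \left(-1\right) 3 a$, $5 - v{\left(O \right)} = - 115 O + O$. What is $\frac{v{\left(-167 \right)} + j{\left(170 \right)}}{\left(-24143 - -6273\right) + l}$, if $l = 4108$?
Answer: $\frac{19543}{13762} \approx 1.4201$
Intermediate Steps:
$v{\left(O \right)} = 5 + 114 O$ ($v{\left(O \right)} = 5 - \left(- 115 O + O\right) = 5 - - 114 O = 5 + 114 O$)
$j{\left(a \right)} = - 3 a$
$\frac{v{\left(-167 \right)} + j{\left(170 \right)}}{\left(-24143 - -6273\right) + l} = \frac{\left(5 + 114 \left(-167\right)\right) - 510}{\left(-24143 - -6273\right) + 4108} = \frac{\left(5 - 19038\right) - 510}{\left(-24143 + 6273\right) + 4108} = \frac{-19033 - 510}{-17870 + 4108} = - \frac{19543}{-13762} = \left(-19543\right) \left(- \frac{1}{13762}\right) = \frac{19543}{13762}$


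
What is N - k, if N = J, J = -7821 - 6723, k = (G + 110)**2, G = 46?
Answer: -38880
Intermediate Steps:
k = 24336 (k = (46 + 110)**2 = 156**2 = 24336)
J = -14544
N = -14544
N - k = -14544 - 1*24336 = -14544 - 24336 = -38880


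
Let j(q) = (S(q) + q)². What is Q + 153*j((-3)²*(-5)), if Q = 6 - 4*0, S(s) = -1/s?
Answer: 69643142/225 ≈ 3.0953e+5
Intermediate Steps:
j(q) = (q - 1/q)² (j(q) = (-1/q + q)² = (q - 1/q)²)
Q = 6 (Q = 6 + 0 = 6)
Q + 153*j((-3)²*(-5)) = 6 + 153*((-1 + ((-3)²*(-5))²)²/((-3)²*(-5))²) = 6 + 153*((-1 + (9*(-5))²)²/(9*(-5))²) = 6 + 153*((-1 + (-45)²)²/(-45)²) = 6 + 153*((-1 + 2025)²/2025) = 6 + 153*((1/2025)*2024²) = 6 + 153*((1/2025)*4096576) = 6 + 153*(4096576/2025) = 6 + 69641792/225 = 69643142/225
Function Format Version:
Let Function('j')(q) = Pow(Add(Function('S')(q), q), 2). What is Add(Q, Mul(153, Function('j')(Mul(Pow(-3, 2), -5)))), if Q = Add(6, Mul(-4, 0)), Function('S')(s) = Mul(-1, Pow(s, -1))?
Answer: Rational(69643142, 225) ≈ 3.0953e+5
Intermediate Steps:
Function('j')(q) = Pow(Add(q, Mul(-1, Pow(q, -1))), 2) (Function('j')(q) = Pow(Add(Mul(-1, Pow(q, -1)), q), 2) = Pow(Add(q, Mul(-1, Pow(q, -1))), 2))
Q = 6 (Q = Add(6, 0) = 6)
Add(Q, Mul(153, Function('j')(Mul(Pow(-3, 2), -5)))) = Add(6, Mul(153, Mul(Pow(Mul(Pow(-3, 2), -5), -2), Pow(Add(-1, Pow(Mul(Pow(-3, 2), -5), 2)), 2)))) = Add(6, Mul(153, Mul(Pow(Mul(9, -5), -2), Pow(Add(-1, Pow(Mul(9, -5), 2)), 2)))) = Add(6, Mul(153, Mul(Pow(-45, -2), Pow(Add(-1, Pow(-45, 2)), 2)))) = Add(6, Mul(153, Mul(Rational(1, 2025), Pow(Add(-1, 2025), 2)))) = Add(6, Mul(153, Mul(Rational(1, 2025), Pow(2024, 2)))) = Add(6, Mul(153, Mul(Rational(1, 2025), 4096576))) = Add(6, Mul(153, Rational(4096576, 2025))) = Add(6, Rational(69641792, 225)) = Rational(69643142, 225)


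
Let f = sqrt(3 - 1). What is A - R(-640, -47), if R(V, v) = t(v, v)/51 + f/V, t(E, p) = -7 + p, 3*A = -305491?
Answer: -5193293/51 + sqrt(2)/640 ≈ -1.0183e+5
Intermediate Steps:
A = -305491/3 (A = (1/3)*(-305491) = -305491/3 ≈ -1.0183e+5)
f = sqrt(2) ≈ 1.4142
R(V, v) = -7/51 + v/51 + sqrt(2)/V (R(V, v) = (-7 + v)/51 + sqrt(2)/V = (-7 + v)*(1/51) + sqrt(2)/V = (-7/51 + v/51) + sqrt(2)/V = -7/51 + v/51 + sqrt(2)/V)
A - R(-640, -47) = -305491/3 - (sqrt(2) + (1/51)*(-640)*(-7 - 47))/(-640) = -305491/3 - (-1)*(sqrt(2) + (1/51)*(-640)*(-54))/640 = -305491/3 - (-1)*(sqrt(2) + 11520/17)/640 = -305491/3 - (-1)*(11520/17 + sqrt(2))/640 = -305491/3 - (-18/17 - sqrt(2)/640) = -305491/3 + (18/17 + sqrt(2)/640) = -5193293/51 + sqrt(2)/640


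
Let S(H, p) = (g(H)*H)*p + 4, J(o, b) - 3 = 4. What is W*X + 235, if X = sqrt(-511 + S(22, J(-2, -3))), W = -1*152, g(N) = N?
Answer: 235 - 152*sqrt(2881) ≈ -7923.6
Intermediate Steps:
J(o, b) = 7 (J(o, b) = 3 + 4 = 7)
S(H, p) = 4 + p*H**2 (S(H, p) = (H*H)*p + 4 = H**2*p + 4 = p*H**2 + 4 = 4 + p*H**2)
W = -152
X = sqrt(2881) (X = sqrt(-511 + (4 + 7*22**2)) = sqrt(-511 + (4 + 7*484)) = sqrt(-511 + (4 + 3388)) = sqrt(-511 + 3392) = sqrt(2881) ≈ 53.675)
W*X + 235 = -152*sqrt(2881) + 235 = 235 - 152*sqrt(2881)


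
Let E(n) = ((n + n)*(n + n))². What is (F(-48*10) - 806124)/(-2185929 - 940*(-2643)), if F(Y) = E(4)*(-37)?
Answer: -957676/298491 ≈ -3.2084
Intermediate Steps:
E(n) = 16*n⁴ (E(n) = ((2*n)*(2*n))² = (4*n²)² = 16*n⁴)
F(Y) = -151552 (F(Y) = (16*4⁴)*(-37) = (16*256)*(-37) = 4096*(-37) = -151552)
(F(-48*10) - 806124)/(-2185929 - 940*(-2643)) = (-151552 - 806124)/(-2185929 - 940*(-2643)) = -957676/(-2185929 + 2484420) = -957676/298491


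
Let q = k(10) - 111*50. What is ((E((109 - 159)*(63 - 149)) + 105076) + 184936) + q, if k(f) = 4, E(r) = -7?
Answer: 284459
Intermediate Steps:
q = -5546 (q = 4 - 111*50 = 4 - 5550 = -5546)
((E((109 - 159)*(63 - 149)) + 105076) + 184936) + q = ((-7 + 105076) + 184936) - 5546 = (105069 + 184936) - 5546 = 290005 - 5546 = 284459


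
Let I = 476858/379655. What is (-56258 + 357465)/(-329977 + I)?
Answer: -114354743585/125276941077 ≈ -0.91282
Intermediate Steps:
I = 476858/379655 (I = 476858*(1/379655) = 476858/379655 ≈ 1.2560)
(-56258 + 357465)/(-329977 + I) = (-56258 + 357465)/(-329977 + 476858/379655) = 301207/(-125276941077/379655) = 301207*(-379655/125276941077) = -114354743585/125276941077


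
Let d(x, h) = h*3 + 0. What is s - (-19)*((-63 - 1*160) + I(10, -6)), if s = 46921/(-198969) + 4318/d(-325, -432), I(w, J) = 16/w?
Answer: -904708266497/214886520 ≈ -4210.2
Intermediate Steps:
d(x, h) = 3*h (d(x, h) = 3*h + 0 = 3*h)
s = -153326293/42977304 (s = 46921/(-198969) + 4318/((3*(-432))) = 46921*(-1/198969) + 4318/(-1296) = -46921/198969 + 4318*(-1/1296) = -46921/198969 - 2159/648 = -153326293/42977304 ≈ -3.5676)
s - (-19)*((-63 - 1*160) + I(10, -6)) = -153326293/42977304 - (-19)*((-63 - 1*160) + 16/10) = -153326293/42977304 - (-19)*((-63 - 160) + 16*(⅒)) = -153326293/42977304 - (-19)*(-223 + 8/5) = -153326293/42977304 - (-19)*(-1107)/5 = -153326293/42977304 - 1*21033/5 = -153326293/42977304 - 21033/5 = -904708266497/214886520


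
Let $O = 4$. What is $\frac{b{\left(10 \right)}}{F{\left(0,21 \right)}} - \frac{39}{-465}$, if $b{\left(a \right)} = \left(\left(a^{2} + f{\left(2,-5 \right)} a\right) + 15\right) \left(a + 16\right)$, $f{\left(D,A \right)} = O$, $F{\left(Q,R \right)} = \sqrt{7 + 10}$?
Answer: $\frac{13}{155} + \frac{4030 \sqrt{17}}{17} \approx 977.5$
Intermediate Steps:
$F{\left(Q,R \right)} = \sqrt{17}$
$f{\left(D,A \right)} = 4$
$b{\left(a \right)} = \left(16 + a\right) \left(15 + a^{2} + 4 a\right)$ ($b{\left(a \right)} = \left(\left(a^{2} + 4 a\right) + 15\right) \left(a + 16\right) = \left(15 + a^{2} + 4 a\right) \left(16 + a\right) = \left(16 + a\right) \left(15 + a^{2} + 4 a\right)$)
$\frac{b{\left(10 \right)}}{F{\left(0,21 \right)}} - \frac{39}{-465} = \frac{240 + 10^{3} + 20 \cdot 10^{2} + 79 \cdot 10}{\sqrt{17}} - \frac{39}{-465} = \left(240 + 1000 + 20 \cdot 100 + 790\right) \frac{\sqrt{17}}{17} - - \frac{13}{155} = \left(240 + 1000 + 2000 + 790\right) \frac{\sqrt{17}}{17} + \frac{13}{155} = 4030 \frac{\sqrt{17}}{17} + \frac{13}{155} = \frac{4030 \sqrt{17}}{17} + \frac{13}{155} = \frac{13}{155} + \frac{4030 \sqrt{17}}{17}$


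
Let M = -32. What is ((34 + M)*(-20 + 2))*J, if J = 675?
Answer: -24300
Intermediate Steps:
((34 + M)*(-20 + 2))*J = ((34 - 32)*(-20 + 2))*675 = (2*(-18))*675 = -36*675 = -24300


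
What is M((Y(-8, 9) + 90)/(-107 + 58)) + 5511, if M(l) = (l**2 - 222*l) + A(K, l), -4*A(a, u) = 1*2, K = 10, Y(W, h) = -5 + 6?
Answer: 580771/98 ≈ 5926.2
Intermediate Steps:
Y(W, h) = 1
A(a, u) = -1/2 (A(a, u) = -2/4 = -1/4*2 = -1/2)
M(l) = -1/2 + l**2 - 222*l (M(l) = (l**2 - 222*l) - 1/2 = -1/2 + l**2 - 222*l)
M((Y(-8, 9) + 90)/(-107 + 58)) + 5511 = (-1/2 + ((1 + 90)/(-107 + 58))**2 - 222*(1 + 90)/(-107 + 58)) + 5511 = (-1/2 + (91/(-49))**2 - 20202/(-49)) + 5511 = (-1/2 + (91*(-1/49))**2 - 20202*(-1)/49) + 5511 = (-1/2 + (-13/7)**2 - 222*(-13/7)) + 5511 = (-1/2 + 169/49 + 2886/7) + 5511 = 40693/98 + 5511 = 580771/98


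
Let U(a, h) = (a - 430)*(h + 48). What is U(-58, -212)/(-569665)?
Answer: -80032/569665 ≈ -0.14049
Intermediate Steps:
U(a, h) = (-430 + a)*(48 + h)
U(-58, -212)/(-569665) = (-20640 - 430*(-212) + 48*(-58) - 58*(-212))/(-569665) = (-20640 + 91160 - 2784 + 12296)*(-1/569665) = 80032*(-1/569665) = -80032/569665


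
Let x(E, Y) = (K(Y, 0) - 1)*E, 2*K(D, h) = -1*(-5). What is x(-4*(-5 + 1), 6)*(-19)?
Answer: -456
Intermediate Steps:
K(D, h) = 5/2 (K(D, h) = (-1*(-5))/2 = (½)*5 = 5/2)
x(E, Y) = 3*E/2 (x(E, Y) = (5/2 - 1)*E = 3*E/2)
x(-4*(-5 + 1), 6)*(-19) = (3*(-4*(-5 + 1))/2)*(-19) = (3*(-4*(-4))/2)*(-19) = ((3/2)*16)*(-19) = 24*(-19) = -456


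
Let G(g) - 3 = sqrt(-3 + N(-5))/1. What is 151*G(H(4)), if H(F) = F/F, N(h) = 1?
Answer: 453 + 151*I*sqrt(2) ≈ 453.0 + 213.55*I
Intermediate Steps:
H(F) = 1
G(g) = 3 + I*sqrt(2) (G(g) = 3 + sqrt(-3 + 1)/1 = 3 + sqrt(-2)*1 = 3 + (I*sqrt(2))*1 = 3 + I*sqrt(2))
151*G(H(4)) = 151*(3 + I*sqrt(2)) = 453 + 151*I*sqrt(2)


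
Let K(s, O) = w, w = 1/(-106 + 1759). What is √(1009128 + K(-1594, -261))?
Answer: √2757350431005/1653 ≈ 1004.6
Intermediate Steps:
w = 1/1653 ≈ 0.00060496
K(s, O) = 1/1653
√(1009128 + K(-1594, -261)) = √(1009128 + 1/1653) = √(1668088585/1653) = √2757350431005/1653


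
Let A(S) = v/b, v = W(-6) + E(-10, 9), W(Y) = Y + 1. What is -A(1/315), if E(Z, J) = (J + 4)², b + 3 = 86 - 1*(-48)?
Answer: -164/131 ≈ -1.2519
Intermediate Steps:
b = 131 (b = -3 + (86 - 1*(-48)) = -3 + (86 + 48) = -3 + 134 = 131)
W(Y) = 1 + Y
E(Z, J) = (4 + J)²
v = 164 (v = (1 - 6) + (4 + 9)² = -5 + 13² = -5 + 169 = 164)
A(S) = 164/131
-A(1/315) = -1*164/131 = -164/131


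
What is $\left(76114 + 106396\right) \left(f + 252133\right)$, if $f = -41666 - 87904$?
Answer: $22368973130$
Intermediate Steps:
$f = -129570$
$\left(76114 + 106396\right) \left(f + 252133\right) = \left(76114 + 106396\right) \left(-129570 + 252133\right) = 182510 \cdot 122563 = 22368973130$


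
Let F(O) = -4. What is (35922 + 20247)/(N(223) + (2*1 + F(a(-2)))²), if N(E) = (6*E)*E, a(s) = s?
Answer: 56169/298378 ≈ 0.18825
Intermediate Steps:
N(E) = 6*E²
(35922 + 20247)/(N(223) + (2*1 + F(a(-2)))²) = (35922 + 20247)/(6*223² + (2*1 - 4)²) = 56169/(6*49729 + (2 - 4)²) = 56169/(298374 + (-2)²) = 56169/(298374 + 4) = 56169/298378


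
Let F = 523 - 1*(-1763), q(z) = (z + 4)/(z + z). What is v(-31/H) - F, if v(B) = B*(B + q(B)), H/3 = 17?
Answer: -11881027/5202 ≈ -2283.9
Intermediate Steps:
H = 51 (H = 3*17 = 51)
q(z) = (4 + z)/(2*z) (q(z) = (4 + z)/((2*z)) = (4 + z)*(1/(2*z)) = (4 + z)/(2*z))
v(B) = B*(B + (4 + B)/(2*B))
F = 2286 (F = 523 + 1763 = 2286)
v(-31/H) - F = (2 + (-31/51)² + (-31/51)/2) - 1*2286 = (2 + (-31*1/51)² + (-31*1/51)/2) - 2286 = (2 + (-31/51)² + (½)*(-31/51)) - 2286 = (2 + 961/2601 - 31/102) - 2286 = 10745/5202 - 2286 = -11881027/5202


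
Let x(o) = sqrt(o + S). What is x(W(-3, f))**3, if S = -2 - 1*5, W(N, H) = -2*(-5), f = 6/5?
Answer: 3*sqrt(3) ≈ 5.1962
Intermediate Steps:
f = 6/5 (f = 6*(1/5) = 6/5 ≈ 1.2000)
W(N, H) = 10
S = -7 (S = -2 - 5 = -7)
x(o) = sqrt(-7 + o) (x(o) = sqrt(o - 7) = sqrt(-7 + o))
x(W(-3, f))**3 = (sqrt(-7 + 10))**3 = (sqrt(3))**3 = 3*sqrt(3)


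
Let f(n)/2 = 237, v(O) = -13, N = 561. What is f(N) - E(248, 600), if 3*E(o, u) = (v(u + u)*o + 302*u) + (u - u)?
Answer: -176554/3 ≈ -58851.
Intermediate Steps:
f(n) = 474 (f(n) = 2*237 = 474)
E(o, u) = -13*o/3 + 302*u/3 (E(o, u) = ((-13*o + 302*u) + (u - u))/3 = ((-13*o + 302*u) + 0)/3 = (-13*o + 302*u)/3 = -13*o/3 + 302*u/3)
f(N) - E(248, 600) = 474 - (-13/3*248 + (302/3)*600) = 474 - (-3224/3 + 60400) = 474 - 1*177976/3 = 474 - 177976/3 = -176554/3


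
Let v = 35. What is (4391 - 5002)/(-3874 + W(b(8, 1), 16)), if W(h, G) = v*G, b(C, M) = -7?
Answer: 611/3314 ≈ 0.18437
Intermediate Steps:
W(h, G) = 35*G
(4391 - 5002)/(-3874 + W(b(8, 1), 16)) = (4391 - 5002)/(-3874 + 35*16) = -611/(-3874 + 560) = -611/(-3314) = -611*(-1/3314) = 611/3314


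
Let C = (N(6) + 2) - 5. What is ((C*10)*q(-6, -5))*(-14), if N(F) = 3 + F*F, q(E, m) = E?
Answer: 30240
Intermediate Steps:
N(F) = 3 + F**2
C = 36 (C = ((3 + 6**2) + 2) - 5 = ((3 + 36) + 2) - 5 = (39 + 2) - 5 = 41 - 5 = 36)
((C*10)*q(-6, -5))*(-14) = ((36*10)*(-6))*(-14) = (360*(-6))*(-14) = -2160*(-14) = 30240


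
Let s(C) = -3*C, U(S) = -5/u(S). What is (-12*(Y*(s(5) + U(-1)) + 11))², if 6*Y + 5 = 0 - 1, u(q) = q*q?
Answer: 138384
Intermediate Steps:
u(q) = q²
Y = -1 (Y = -⅚ + (0 - 1)/6 = -⅚ + (⅙)*(-1) = -⅚ - ⅙ = -1)
U(S) = -5/S²
(-12*(Y*(s(5) + U(-1)) + 11))² = (-12*(-(-3*5 - 5/(-1)²) + 11))² = (-12*(-(-15 - 5*1) + 11))² = (-12*(-(-15 - 5) + 11))² = (-12*(-1*(-20) + 11))² = (-12*(20 + 11))² = (-12*31)² = (-372)² = 138384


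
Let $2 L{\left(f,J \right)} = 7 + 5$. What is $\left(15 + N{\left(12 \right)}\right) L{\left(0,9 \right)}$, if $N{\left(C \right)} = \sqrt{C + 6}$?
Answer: $90 + 18 \sqrt{2} \approx 115.46$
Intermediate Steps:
$N{\left(C \right)} = \sqrt{6 + C}$
$L{\left(f,J \right)} = 6$ ($L{\left(f,J \right)} = \frac{7 + 5}{2} = \frac{1}{2} \cdot 12 = 6$)
$\left(15 + N{\left(12 \right)}\right) L{\left(0,9 \right)} = \left(15 + \sqrt{6 + 12}\right) 6 = \left(15 + \sqrt{18}\right) 6 = \left(15 + 3 \sqrt{2}\right) 6 = 90 + 18 \sqrt{2}$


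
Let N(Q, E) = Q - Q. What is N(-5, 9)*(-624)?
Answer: 0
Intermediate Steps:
N(Q, E) = 0
N(-5, 9)*(-624) = 0*(-624) = 0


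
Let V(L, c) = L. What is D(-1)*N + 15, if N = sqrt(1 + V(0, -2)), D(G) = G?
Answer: 14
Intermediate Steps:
N = 1 (N = sqrt(1 + 0) = sqrt(1) = 1)
D(-1)*N + 15 = -1*1 + 15 = -1 + 15 = 14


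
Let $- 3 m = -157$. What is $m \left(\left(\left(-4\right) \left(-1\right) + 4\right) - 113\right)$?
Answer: $-5495$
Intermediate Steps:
$m = \frac{157}{3}$ ($m = \left(- \frac{1}{3}\right) \left(-157\right) = \frac{157}{3} \approx 52.333$)
$m \left(\left(\left(-4\right) \left(-1\right) + 4\right) - 113\right) = \frac{157 \left(\left(\left(-4\right) \left(-1\right) + 4\right) - 113\right)}{3} = \frac{157 \left(\left(4 + 4\right) - 113\right)}{3} = \frac{157 \left(8 - 113\right)}{3} = \frac{157}{3} \left(-105\right) = -5495$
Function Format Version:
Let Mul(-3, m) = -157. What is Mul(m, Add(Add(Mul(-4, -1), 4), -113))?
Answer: -5495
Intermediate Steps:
m = Rational(157, 3) (m = Mul(Rational(-1, 3), -157) = Rational(157, 3) ≈ 52.333)
Mul(m, Add(Add(Mul(-4, -1), 4), -113)) = Mul(Rational(157, 3), Add(Add(Mul(-4, -1), 4), -113)) = Mul(Rational(157, 3), Add(Add(4, 4), -113)) = Mul(Rational(157, 3), Add(8, -113)) = Mul(Rational(157, 3), -105) = -5495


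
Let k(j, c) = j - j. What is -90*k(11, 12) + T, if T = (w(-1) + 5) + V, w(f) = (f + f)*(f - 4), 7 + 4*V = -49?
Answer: 1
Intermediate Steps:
V = -14 (V = -7/4 + (1/4)*(-49) = -7/4 - 49/4 = -14)
k(j, c) = 0
w(f) = 2*f*(-4 + f) (w(f) = (2*f)*(-4 + f) = 2*f*(-4 + f))
T = 1 (T = (2*(-1)*(-4 - 1) + 5) - 14 = (2*(-1)*(-5) + 5) - 14 = (10 + 5) - 14 = 15 - 14 = 1)
-90*k(11, 12) + T = -90*0 + 1 = 0 + 1 = 1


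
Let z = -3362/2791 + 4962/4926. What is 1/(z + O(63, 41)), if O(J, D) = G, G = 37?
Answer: 2291411/84330162 ≈ 0.027172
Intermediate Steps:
z = -452045/2291411 (z = -3362*1/2791 + 4962*(1/4926) = -3362/2791 + 827/821 = -452045/2291411 ≈ -0.19728)
O(J, D) = 37
1/(z + O(63, 41)) = 1/(-452045/2291411 + 37) = 1/(84330162/2291411) = 2291411/84330162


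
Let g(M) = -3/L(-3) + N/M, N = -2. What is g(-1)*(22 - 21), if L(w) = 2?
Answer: ½ ≈ 0.50000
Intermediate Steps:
g(M) = -3/2 - 2/M
g(-1)*(22 - 21) = (-3/2 - 2/(-1))*(22 - 21) = (-3/2 - 2*(-1))*1 = (-3/2 + 2)*1 = (½)*1 = ½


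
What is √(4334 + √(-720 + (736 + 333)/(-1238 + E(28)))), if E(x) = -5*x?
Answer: √(8229763256 + 1378*I*√1368669562)/1378 ≈ 65.833 + 0.2039*I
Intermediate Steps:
√(4334 + √(-720 + (736 + 333)/(-1238 + E(28)))) = √(4334 + √(-720 + (736 + 333)/(-1238 - 5*28))) = √(4334 + √(-720 + 1069/(-1238 - 140))) = √(4334 + √(-720 + 1069/(-1378))) = √(4334 + √(-720 + 1069*(-1/1378))) = √(4334 + √(-720 - 1069/1378)) = √(4334 + √(-993229/1378)) = √(4334 + I*√1368669562/1378)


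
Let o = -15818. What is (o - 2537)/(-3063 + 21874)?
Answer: -18355/18811 ≈ -0.97576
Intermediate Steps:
(o - 2537)/(-3063 + 21874) = (-15818 - 2537)/(-3063 + 21874) = -18355/18811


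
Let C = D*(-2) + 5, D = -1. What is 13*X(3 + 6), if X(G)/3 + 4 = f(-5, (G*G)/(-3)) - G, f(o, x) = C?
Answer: -234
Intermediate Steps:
C = 7 (C = -1*(-2) + 5 = 2 + 5 = 7)
f(o, x) = 7
X(G) = 9 - 3*G (X(G) = -12 + 3*(7 - G) = -12 + (21 - 3*G) = 9 - 3*G)
13*X(3 + 6) = 13*(9 - 3*(3 + 6)) = 13*(9 - 3*9) = 13*(9 - 27) = 13*(-18) = -234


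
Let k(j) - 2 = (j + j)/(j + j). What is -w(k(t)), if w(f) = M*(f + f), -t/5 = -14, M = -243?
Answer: 1458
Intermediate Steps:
t = 70 (t = -5*(-14) = 70)
k(j) = 3 (k(j) = 2 + (j + j)/(j + j) = 2 + (2*j)/((2*j)) = 2 + (2*j)*(1/(2*j)) = 2 + 1 = 3)
w(f) = -486*f (w(f) = -243*(f + f) = -486*f)
-w(k(t)) = -(-486)*3 = -1*(-1458) = 1458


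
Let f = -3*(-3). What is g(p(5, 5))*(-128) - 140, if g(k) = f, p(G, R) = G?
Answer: -1292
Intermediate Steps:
f = 9
g(k) = 9
g(p(5, 5))*(-128) - 140 = 9*(-128) - 140 = -1152 - 140 = -1292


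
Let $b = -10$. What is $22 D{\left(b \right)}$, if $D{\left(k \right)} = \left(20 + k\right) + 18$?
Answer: $616$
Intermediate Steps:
$D{\left(k \right)} = 38 + k$
$22 D{\left(b \right)} = 22 \left(38 - 10\right) = 22 \cdot 28 = 616$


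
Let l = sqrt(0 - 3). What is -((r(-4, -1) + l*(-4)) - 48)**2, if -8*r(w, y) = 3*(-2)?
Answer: -34953/16 - 378*I*sqrt(3) ≈ -2184.6 - 654.71*I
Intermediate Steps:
r(w, y) = 3/4 (r(w, y) = -3*(-2)/8 = -1/8*(-6) = 3/4)
l = I*sqrt(3) (l = sqrt(-3) = I*sqrt(3) ≈ 1.732*I)
-((r(-4, -1) + l*(-4)) - 48)**2 = -((3/4 + (I*sqrt(3))*(-4)) - 48)**2 = -((3/4 - 4*I*sqrt(3)) - 48)**2 = -(-189/4 - 4*I*sqrt(3))**2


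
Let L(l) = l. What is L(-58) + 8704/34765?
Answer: -118098/2045 ≈ -57.750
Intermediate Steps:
L(-58) + 8704/34765 = -58 + 8704/34765 = -58 + 8704*(1/34765) = -58 + 512/2045 = -118098/2045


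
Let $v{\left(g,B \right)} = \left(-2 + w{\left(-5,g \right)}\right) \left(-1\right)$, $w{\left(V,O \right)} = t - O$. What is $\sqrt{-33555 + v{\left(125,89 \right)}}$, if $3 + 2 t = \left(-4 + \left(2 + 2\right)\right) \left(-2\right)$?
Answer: $\frac{i \sqrt{133706}}{2} \approx 182.83 i$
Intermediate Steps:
$t = - \frac{3}{2}$ ($t = - \frac{3}{2} + \frac{\left(-4 + \left(2 + 2\right)\right) \left(-2\right)}{2} = - \frac{3}{2} + \frac{\left(-4 + 4\right) \left(-2\right)}{2} = - \frac{3}{2} + \frac{0 \left(-2\right)}{2} = - \frac{3}{2} + \frac{1}{2} \cdot 0 = - \frac{3}{2} + 0 = - \frac{3}{2} \approx -1.5$)
$w{\left(V,O \right)} = - \frac{3}{2} - O$
$v{\left(g,B \right)} = \frac{7}{2} + g$ ($v{\left(g,B \right)} = \left(-2 - \left(\frac{3}{2} + g\right)\right) \left(-1\right) = \left(- \frac{7}{2} - g\right) \left(-1\right) = \frac{7}{2} + g$)
$\sqrt{-33555 + v{\left(125,89 \right)}} = \sqrt{-33555 + \left(\frac{7}{2} + 125\right)} = \sqrt{-33555 + \frac{257}{2}} = \sqrt{- \frac{66853}{2}} = \frac{i \sqrt{133706}}{2}$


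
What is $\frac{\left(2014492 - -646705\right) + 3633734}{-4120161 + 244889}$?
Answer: $- \frac{6294931}{3875272} \approx -1.6244$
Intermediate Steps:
$\frac{\left(2014492 - -646705\right) + 3633734}{-4120161 + 244889} = \frac{\left(2014492 + 646705\right) + 3633734}{-3875272} = \left(2661197 + 3633734\right) \left(- \frac{1}{3875272}\right) = 6294931 \left(- \frac{1}{3875272}\right) = - \frac{6294931}{3875272}$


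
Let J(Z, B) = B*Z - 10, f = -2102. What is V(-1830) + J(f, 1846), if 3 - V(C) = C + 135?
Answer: -3878604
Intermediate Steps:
V(C) = -132 - C (V(C) = 3 - (C + 135) = 3 - (135 + C) = 3 + (-135 - C) = -132 - C)
J(Z, B) = -10 + B*Z
V(-1830) + J(f, 1846) = (-132 - 1*(-1830)) + (-10 + 1846*(-2102)) = (-132 + 1830) + (-10 - 3880292) = 1698 - 3880302 = -3878604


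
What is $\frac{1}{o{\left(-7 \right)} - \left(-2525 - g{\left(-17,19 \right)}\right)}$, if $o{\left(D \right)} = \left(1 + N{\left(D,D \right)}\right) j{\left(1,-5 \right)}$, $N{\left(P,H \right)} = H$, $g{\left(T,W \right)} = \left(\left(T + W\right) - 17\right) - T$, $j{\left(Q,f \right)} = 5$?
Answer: $\frac{1}{2497} \approx 0.00040048$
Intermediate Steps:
$g{\left(T,W \right)} = -17 + W$ ($g{\left(T,W \right)} = \left(-17 + T + W\right) - T = -17 + W$)
$o{\left(D \right)} = 5 + 5 D$ ($o{\left(D \right)} = \left(1 + D\right) 5 = 5 + 5 D$)
$\frac{1}{o{\left(-7 \right)} - \left(-2525 - g{\left(-17,19 \right)}\right)} = \frac{1}{\left(5 + 5 \left(-7\right)\right) + \left(\left(\left(-17 + 19\right) + 2190\right) - -335\right)} = \frac{1}{\left(5 - 35\right) + \left(\left(2 + 2190\right) + 335\right)} = \frac{1}{-30 + \left(2192 + 335\right)} = \frac{1}{-30 + 2527} = \frac{1}{2497}$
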